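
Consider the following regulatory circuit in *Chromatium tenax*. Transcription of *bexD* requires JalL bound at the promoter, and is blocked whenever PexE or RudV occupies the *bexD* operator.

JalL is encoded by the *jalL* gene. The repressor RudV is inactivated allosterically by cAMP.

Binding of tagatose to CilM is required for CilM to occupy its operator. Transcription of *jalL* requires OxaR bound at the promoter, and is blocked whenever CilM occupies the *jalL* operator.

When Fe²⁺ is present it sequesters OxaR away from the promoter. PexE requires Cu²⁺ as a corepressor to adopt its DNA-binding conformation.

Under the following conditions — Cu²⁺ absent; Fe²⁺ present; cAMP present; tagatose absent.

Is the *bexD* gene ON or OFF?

OFF

Cu²⁺ is absent, so PexE is inactive.
Fe²⁺ is present, so OxaR is inactive.
Tagatose is absent, so CilM is inactive.
Required activator OxaR is absent, so *jalL* is not transcribed.
So JalL is not produced.
cAMP is present, so RudV is inactive.
Required activator JalL is absent, so *bexD* is not transcribed.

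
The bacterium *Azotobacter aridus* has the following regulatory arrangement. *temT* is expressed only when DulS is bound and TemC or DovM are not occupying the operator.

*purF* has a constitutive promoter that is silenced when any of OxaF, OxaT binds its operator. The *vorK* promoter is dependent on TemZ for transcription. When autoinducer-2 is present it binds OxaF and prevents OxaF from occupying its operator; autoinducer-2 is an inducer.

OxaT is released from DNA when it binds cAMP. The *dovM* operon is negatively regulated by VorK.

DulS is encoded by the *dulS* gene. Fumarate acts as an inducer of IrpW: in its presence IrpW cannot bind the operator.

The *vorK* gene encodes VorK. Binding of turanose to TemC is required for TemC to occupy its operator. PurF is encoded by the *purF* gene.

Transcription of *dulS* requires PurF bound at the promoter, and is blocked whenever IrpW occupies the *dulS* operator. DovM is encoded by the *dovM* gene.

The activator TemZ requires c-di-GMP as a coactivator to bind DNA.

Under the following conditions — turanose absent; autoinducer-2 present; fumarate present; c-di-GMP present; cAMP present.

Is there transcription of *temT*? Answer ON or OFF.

Autoinducer-2 is present, so OxaF is inactive.
cAMP is present, so OxaT is inactive.
With no repressor bound, *purF* is transcribed.
So PurF is produced and active.
Fumarate is present, so IrpW is inactive.
No repressor is bound and PurF is active, so *dulS* is transcribed.
So DulS is produced and active.
Turanose is absent, so TemC is inactive.
c-di-GMP is present, so TemZ is active.
No repressor is bound and TemZ is active, so *vorK* is transcribed.
So VorK is produced and active.
With repressor VorK bound, *dovM* is not transcribed.
So DovM is not produced.
No repressor is bound and DulS is active, so *temT* is transcribed.

ON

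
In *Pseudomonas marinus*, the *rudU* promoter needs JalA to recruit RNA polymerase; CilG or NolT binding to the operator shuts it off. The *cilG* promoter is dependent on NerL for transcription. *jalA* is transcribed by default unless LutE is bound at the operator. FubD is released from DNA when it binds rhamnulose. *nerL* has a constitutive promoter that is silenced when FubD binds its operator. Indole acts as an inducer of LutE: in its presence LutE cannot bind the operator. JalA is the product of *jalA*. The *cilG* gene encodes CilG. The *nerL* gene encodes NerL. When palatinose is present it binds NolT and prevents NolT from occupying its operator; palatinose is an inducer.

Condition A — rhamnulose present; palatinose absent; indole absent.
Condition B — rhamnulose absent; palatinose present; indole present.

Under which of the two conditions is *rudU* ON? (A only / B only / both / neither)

Condition A:
Rhamnulose is present, so FubD is inactive.
With no repressor bound, *nerL* is transcribed.
So NerL is produced and active.
No repressor is bound and NerL is active, so *cilG* is transcribed.
So CilG is produced and active.
Palatinose is absent, so NolT is active.
Indole is absent, so LutE is active.
With repressor LutE bound, *jalA* is not transcribed.
So JalA is not produced.
With repressor CilG bound, *rudU* is not transcribed.
→ *rudU* is OFF in A.
Condition B:
Rhamnulose is absent, so FubD is active.
With repressor FubD bound, *nerL* is not transcribed.
So NerL is not produced.
Required activator NerL is absent, so *cilG* is not transcribed.
So CilG is not produced.
Palatinose is present, so NolT is inactive.
Indole is present, so LutE is inactive.
With no repressor bound, *jalA* is transcribed.
So JalA is produced and active.
No repressor is bound and JalA is active, so *rudU* is transcribed.
→ *rudU* is ON in B.

B only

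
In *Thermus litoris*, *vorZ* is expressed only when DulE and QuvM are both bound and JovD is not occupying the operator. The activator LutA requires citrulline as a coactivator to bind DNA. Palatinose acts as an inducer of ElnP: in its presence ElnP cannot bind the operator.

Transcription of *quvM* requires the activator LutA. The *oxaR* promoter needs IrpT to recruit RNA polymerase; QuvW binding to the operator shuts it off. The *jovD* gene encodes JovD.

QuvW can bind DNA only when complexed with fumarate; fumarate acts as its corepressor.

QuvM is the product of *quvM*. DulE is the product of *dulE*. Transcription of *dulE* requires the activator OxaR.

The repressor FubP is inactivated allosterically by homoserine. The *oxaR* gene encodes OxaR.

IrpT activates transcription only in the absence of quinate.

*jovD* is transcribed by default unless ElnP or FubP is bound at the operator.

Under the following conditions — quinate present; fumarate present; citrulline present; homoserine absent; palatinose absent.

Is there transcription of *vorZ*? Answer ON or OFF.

Quinate is present, so IrpT is inactive.
Fumarate is present, so QuvW is active.
With repressor QuvW bound, *oxaR* is not transcribed.
So OxaR is not produced.
Required activator OxaR is absent, so *dulE* is not transcribed.
So DulE is not produced.
Palatinose is absent, so ElnP is active.
Homoserine is absent, so FubP is active.
With repressor ElnP bound, *jovD* is not transcribed.
So JovD is not produced.
Citrulline is present, so LutA is active.
No repressor is bound and LutA is active, so *quvM* is transcribed.
So QuvM is produced and active.
Required activator DulE is absent, so *vorZ* is not transcribed.

OFF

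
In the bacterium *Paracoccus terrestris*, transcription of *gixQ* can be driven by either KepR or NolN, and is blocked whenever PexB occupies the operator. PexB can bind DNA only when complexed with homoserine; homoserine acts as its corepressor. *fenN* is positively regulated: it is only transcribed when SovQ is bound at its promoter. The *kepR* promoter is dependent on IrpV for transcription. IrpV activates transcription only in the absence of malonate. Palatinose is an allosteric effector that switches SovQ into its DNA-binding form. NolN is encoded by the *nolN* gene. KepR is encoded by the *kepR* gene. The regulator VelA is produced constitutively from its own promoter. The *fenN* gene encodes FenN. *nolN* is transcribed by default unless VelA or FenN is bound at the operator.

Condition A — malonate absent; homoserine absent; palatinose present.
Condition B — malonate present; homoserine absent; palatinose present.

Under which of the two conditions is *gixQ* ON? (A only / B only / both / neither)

A only

Condition A:
Malonate is absent, so IrpV is active.
No repressor is bound and IrpV is active, so *kepR* is transcribed.
So KepR is produced and active.
Homoserine is absent, so PexB is inactive.
VelA is produced constitutively and is active.
Palatinose is present, so SovQ is active.
No repressor is bound and SovQ is active, so *fenN* is transcribed.
So FenN is produced and active.
With repressor VelA bound, *nolN* is not transcribed.
So NolN is not produced.
Activator KepR is present, so *gixQ* is transcribed.
→ *gixQ* is ON in A.
Condition B:
Malonate is present, so IrpV is inactive.
Required activator IrpV is absent, so *kepR* is not transcribed.
So KepR is not produced.
Homoserine is absent, so PexB is inactive.
VelA is produced constitutively and is active.
Palatinose is present, so SovQ is active.
No repressor is bound and SovQ is active, so *fenN* is transcribed.
So FenN is produced and active.
With repressor VelA bound, *nolN* is not transcribed.
So NolN is not produced.
No activator is available at the *gixQ* promoter, so *gixQ* is not transcribed.
→ *gixQ* is OFF in B.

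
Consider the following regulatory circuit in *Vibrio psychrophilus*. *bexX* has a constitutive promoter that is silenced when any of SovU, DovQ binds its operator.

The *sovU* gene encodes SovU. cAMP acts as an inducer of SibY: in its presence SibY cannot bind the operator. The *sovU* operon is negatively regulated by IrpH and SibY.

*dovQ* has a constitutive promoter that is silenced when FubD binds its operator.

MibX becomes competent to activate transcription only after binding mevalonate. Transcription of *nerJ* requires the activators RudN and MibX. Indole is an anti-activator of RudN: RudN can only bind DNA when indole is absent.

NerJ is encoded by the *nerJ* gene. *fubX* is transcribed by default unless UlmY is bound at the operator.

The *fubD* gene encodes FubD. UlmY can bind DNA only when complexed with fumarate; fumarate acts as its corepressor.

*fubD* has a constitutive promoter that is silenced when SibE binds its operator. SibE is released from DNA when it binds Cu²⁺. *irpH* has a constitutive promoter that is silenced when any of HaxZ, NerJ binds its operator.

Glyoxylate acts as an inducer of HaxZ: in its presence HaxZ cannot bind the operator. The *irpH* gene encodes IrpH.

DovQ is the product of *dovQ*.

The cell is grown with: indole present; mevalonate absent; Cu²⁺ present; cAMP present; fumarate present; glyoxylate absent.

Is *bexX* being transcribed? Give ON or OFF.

Glyoxylate is absent, so HaxZ is active.
Indole is present, so RudN is inactive.
Mevalonate is absent, so MibX is inactive.
Required activator RudN is absent, so *nerJ* is not transcribed.
So NerJ is not produced.
With repressor HaxZ bound, *irpH* is not transcribed.
So IrpH is not produced.
cAMP is present, so SibY is inactive.
With no repressor bound, *sovU* is transcribed.
So SovU is produced and active.
Cu²⁺ is present, so SibE is inactive.
With no repressor bound, *fubD* is transcribed.
So FubD is produced and active.
With repressor FubD bound, *dovQ* is not transcribed.
So DovQ is not produced.
With repressor SovU bound, *bexX* is not transcribed.

OFF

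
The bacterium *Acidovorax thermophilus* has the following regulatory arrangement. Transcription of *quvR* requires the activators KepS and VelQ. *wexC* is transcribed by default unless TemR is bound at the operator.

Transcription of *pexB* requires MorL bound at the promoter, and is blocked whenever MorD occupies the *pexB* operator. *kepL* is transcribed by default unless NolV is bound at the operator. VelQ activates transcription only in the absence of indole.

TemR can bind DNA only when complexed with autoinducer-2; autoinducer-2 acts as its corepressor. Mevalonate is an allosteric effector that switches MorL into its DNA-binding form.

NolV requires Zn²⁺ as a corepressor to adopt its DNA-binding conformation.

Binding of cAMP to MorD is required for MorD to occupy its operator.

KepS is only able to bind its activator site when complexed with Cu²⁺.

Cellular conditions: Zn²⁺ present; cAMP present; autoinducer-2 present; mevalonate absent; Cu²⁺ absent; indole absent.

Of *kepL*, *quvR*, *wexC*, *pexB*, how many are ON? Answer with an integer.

0

Zn²⁺ is present, so NolV is active.
With repressor NolV bound, *kepL* is not transcribed.
→ *kepL* is OFF.
Cu²⁺ is absent, so KepS is inactive.
Indole is absent, so VelQ is active.
Required activator KepS is absent, so *quvR* is not transcribed.
→ *quvR* is OFF.
Autoinducer-2 is present, so TemR is active.
With repressor TemR bound, *wexC* is not transcribed.
→ *wexC* is OFF.
cAMP is present, so MorD is active.
Mevalonate is absent, so MorL is inactive.
With repressor MorD bound, *pexB* is not transcribed.
→ *pexB* is OFF.
0 of the 4 genes are transcribed.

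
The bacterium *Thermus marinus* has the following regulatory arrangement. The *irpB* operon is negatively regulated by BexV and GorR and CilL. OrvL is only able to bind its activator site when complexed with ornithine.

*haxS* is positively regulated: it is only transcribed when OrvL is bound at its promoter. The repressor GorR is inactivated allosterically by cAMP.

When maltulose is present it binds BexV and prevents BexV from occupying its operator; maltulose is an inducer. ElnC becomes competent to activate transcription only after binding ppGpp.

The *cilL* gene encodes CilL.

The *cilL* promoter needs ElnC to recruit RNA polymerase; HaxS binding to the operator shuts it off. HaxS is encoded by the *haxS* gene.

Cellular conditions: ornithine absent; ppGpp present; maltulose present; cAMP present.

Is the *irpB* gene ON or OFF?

OFF

Maltulose is present, so BexV is inactive.
cAMP is present, so GorR is inactive.
ppGpp is present, so ElnC is active.
Ornithine is absent, so OrvL is inactive.
Required activator OrvL is absent, so *haxS* is not transcribed.
So HaxS is not produced.
No repressor is bound and ElnC is active, so *cilL* is transcribed.
So CilL is produced and active.
With repressor CilL bound, *irpB* is not transcribed.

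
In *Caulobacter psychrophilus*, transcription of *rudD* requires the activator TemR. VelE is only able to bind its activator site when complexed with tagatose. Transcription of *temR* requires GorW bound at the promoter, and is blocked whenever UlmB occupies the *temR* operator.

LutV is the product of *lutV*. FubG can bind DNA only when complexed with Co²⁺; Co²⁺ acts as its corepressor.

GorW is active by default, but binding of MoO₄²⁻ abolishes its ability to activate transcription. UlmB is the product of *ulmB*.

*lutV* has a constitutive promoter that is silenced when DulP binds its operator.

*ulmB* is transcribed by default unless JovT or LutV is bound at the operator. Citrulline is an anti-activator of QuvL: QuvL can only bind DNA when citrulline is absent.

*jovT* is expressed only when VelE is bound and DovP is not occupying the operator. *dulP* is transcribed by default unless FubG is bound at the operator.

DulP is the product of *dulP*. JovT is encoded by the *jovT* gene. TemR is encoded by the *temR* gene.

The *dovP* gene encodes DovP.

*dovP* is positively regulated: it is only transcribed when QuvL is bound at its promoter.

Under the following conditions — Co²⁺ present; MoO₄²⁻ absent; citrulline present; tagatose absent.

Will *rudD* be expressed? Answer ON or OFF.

Citrulline is present, so QuvL is inactive.
Required activator QuvL is absent, so *dovP* is not transcribed.
So DovP is not produced.
Tagatose is absent, so VelE is inactive.
Required activator VelE is absent, so *jovT* is not transcribed.
So JovT is not produced.
Co²⁺ is present, so FubG is active.
With repressor FubG bound, *dulP* is not transcribed.
So DulP is not produced.
With no repressor bound, *lutV* is transcribed.
So LutV is produced and active.
With repressor LutV bound, *ulmB* is not transcribed.
So UlmB is not produced.
MoO₄²⁻ is absent, so GorW is active.
No repressor is bound and GorW is active, so *temR* is transcribed.
So TemR is produced and active.
No repressor is bound and TemR is active, so *rudD* is transcribed.

ON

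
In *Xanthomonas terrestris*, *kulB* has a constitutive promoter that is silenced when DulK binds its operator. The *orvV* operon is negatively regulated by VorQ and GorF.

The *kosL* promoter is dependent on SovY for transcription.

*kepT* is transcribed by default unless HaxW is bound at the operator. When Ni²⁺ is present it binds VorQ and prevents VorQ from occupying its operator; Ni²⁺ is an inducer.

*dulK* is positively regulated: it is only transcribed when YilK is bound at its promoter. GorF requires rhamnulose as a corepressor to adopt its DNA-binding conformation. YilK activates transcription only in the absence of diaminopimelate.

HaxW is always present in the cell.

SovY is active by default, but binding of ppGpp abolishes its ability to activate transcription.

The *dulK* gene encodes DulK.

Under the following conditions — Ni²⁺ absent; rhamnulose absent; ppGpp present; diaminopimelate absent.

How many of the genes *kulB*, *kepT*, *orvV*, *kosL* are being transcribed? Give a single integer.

0

Diaminopimelate is absent, so YilK is active.
No repressor is bound and YilK is active, so *dulK* is transcribed.
So DulK is produced and active.
With repressor DulK bound, *kulB* is not transcribed.
→ *kulB* is OFF.
HaxW is produced constitutively and is active.
With repressor HaxW bound, *kepT* is not transcribed.
→ *kepT* is OFF.
Ni²⁺ is absent, so VorQ is active.
Rhamnulose is absent, so GorF is inactive.
With repressor VorQ bound, *orvV* is not transcribed.
→ *orvV* is OFF.
ppGpp is present, so SovY is inactive.
Required activator SovY is absent, so *kosL* is not transcribed.
→ *kosL* is OFF.
0 of the 4 genes are transcribed.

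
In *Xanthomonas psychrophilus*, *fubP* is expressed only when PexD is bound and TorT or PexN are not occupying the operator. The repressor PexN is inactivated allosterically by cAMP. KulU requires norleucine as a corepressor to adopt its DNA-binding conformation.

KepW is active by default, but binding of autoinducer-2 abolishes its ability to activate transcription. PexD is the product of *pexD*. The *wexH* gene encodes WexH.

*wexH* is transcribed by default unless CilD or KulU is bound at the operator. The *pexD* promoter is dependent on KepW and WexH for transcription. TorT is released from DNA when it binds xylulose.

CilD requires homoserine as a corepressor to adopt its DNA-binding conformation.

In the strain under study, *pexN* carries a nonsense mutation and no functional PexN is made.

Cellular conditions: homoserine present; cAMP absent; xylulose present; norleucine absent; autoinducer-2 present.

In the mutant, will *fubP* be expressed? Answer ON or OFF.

OFF

Autoinducer-2 is present, so KepW is inactive.
Homoserine is present, so CilD is active.
Norleucine is absent, so KulU is inactive.
With repressor CilD bound, *wexH* is not transcribed.
So WexH is not produced.
Required activator KepW is absent, so *pexD* is not transcribed.
So PexD is not produced.
Xylulose is present, so TorT is inactive.
PexN is non-functional in this strain, so it has no effect.
Required activator PexD is absent, so *fubP* is not transcribed.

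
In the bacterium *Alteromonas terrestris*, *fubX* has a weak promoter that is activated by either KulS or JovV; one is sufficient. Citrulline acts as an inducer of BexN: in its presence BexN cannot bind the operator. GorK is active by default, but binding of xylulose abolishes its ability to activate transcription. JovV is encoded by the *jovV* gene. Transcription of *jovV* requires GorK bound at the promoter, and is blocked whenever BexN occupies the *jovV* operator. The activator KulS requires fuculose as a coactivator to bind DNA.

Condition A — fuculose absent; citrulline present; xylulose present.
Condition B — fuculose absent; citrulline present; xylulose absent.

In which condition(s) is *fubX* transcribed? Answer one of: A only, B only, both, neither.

Condition A:
Fuculose is absent, so KulS is inactive.
Citrulline is present, so BexN is inactive.
Xylulose is present, so GorK is inactive.
Required activator GorK is absent, so *jovV* is not transcribed.
So JovV is not produced.
No activator is available at the *fubX* promoter, so *fubX* is not transcribed.
→ *fubX* is OFF in A.
Condition B:
Fuculose is absent, so KulS is inactive.
Citrulline is present, so BexN is inactive.
Xylulose is absent, so GorK is active.
No repressor is bound and GorK is active, so *jovV* is transcribed.
So JovV is produced and active.
Activator JovV is present, so *fubX* is transcribed.
→ *fubX* is ON in B.

B only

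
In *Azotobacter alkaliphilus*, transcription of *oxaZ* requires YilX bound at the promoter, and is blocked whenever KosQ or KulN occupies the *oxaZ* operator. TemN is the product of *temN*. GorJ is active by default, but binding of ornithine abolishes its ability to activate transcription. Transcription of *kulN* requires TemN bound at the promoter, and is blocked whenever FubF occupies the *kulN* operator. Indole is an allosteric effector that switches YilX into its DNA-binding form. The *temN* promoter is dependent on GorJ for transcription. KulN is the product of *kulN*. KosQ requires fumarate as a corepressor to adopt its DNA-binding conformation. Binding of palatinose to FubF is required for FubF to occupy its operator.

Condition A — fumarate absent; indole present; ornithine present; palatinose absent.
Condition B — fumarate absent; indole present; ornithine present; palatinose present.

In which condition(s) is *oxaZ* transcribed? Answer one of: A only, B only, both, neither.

both

Condition A:
Fumarate is absent, so KosQ is inactive.
Indole is present, so YilX is active.
Ornithine is present, so GorJ is inactive.
Required activator GorJ is absent, so *temN* is not transcribed.
So TemN is not produced.
Palatinose is absent, so FubF is inactive.
Required activator TemN is absent, so *kulN* is not transcribed.
So KulN is not produced.
No repressor is bound and YilX is active, so *oxaZ* is transcribed.
→ *oxaZ* is ON in A.
Condition B:
Fumarate is absent, so KosQ is inactive.
Indole is present, so YilX is active.
Ornithine is present, so GorJ is inactive.
Required activator GorJ is absent, so *temN* is not transcribed.
So TemN is not produced.
Palatinose is present, so FubF is active.
With repressor FubF bound, *kulN* is not transcribed.
So KulN is not produced.
No repressor is bound and YilX is active, so *oxaZ* is transcribed.
→ *oxaZ* is ON in B.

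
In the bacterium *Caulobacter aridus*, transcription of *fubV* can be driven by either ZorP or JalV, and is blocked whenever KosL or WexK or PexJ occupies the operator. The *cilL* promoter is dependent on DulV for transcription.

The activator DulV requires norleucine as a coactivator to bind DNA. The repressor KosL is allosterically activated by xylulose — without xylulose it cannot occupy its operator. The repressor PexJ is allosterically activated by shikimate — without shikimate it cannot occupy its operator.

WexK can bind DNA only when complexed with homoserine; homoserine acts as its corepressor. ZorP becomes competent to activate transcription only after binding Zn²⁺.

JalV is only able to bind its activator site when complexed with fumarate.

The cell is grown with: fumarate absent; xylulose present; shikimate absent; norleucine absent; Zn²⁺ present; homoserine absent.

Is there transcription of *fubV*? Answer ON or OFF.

OFF

Xylulose is present, so KosL is active.
Zn²⁺ is present, so ZorP is active.
Homoserine is absent, so WexK is inactive.
Fumarate is absent, so JalV is inactive.
Shikimate is absent, so PexJ is inactive.
With repressor KosL bound, *fubV* is not transcribed.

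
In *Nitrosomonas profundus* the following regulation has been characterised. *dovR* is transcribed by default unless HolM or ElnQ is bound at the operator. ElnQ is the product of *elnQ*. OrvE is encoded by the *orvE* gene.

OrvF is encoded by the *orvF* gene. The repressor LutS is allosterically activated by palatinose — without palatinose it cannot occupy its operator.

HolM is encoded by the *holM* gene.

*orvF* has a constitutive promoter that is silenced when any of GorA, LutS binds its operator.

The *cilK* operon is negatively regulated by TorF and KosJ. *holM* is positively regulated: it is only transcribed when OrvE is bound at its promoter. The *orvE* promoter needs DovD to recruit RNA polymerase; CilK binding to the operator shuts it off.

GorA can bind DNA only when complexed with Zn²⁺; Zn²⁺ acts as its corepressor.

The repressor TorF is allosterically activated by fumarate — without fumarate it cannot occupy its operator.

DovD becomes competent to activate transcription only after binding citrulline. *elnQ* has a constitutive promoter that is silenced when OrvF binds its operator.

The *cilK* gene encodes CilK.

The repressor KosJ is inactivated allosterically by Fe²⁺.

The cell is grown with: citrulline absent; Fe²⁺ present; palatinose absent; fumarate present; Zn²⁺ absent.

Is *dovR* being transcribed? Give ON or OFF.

Citrulline is absent, so DovD is inactive.
Fumarate is present, so TorF is active.
Fe²⁺ is present, so KosJ is inactive.
With repressor TorF bound, *cilK* is not transcribed.
So CilK is not produced.
Required activator DovD is absent, so *orvE* is not transcribed.
So OrvE is not produced.
Required activator OrvE is absent, so *holM* is not transcribed.
So HolM is not produced.
Zn²⁺ is absent, so GorA is inactive.
Palatinose is absent, so LutS is inactive.
With no repressor bound, *orvF* is transcribed.
So OrvF is produced and active.
With repressor OrvF bound, *elnQ* is not transcribed.
So ElnQ is not produced.
With no repressor bound, *dovR* is transcribed.

ON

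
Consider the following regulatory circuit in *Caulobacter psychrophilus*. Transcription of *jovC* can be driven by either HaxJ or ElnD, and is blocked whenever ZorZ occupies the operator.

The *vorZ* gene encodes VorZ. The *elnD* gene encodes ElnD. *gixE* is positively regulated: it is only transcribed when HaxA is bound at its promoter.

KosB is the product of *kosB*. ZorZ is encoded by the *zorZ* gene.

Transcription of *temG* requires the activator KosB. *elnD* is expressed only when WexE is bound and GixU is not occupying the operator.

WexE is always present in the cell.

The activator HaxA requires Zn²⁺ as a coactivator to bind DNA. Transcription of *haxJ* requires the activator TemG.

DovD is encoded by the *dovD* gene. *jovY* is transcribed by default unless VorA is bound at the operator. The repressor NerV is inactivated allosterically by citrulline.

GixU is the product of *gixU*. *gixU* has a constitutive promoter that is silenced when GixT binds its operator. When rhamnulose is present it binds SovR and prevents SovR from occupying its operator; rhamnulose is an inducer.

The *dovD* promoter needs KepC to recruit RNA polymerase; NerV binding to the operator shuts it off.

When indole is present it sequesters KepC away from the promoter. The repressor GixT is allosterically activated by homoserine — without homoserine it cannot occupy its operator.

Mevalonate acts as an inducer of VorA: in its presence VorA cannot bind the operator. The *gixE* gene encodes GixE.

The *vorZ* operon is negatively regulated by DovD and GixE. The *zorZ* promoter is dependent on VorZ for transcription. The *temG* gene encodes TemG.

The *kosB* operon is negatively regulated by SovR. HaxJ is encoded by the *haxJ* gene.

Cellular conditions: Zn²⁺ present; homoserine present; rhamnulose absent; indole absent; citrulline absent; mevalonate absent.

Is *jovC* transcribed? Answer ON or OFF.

Rhamnulose is absent, so SovR is active.
With repressor SovR bound, *kosB* is not transcribed.
So KosB is not produced.
Required activator KosB is absent, so *temG* is not transcribed.
So TemG is not produced.
Required activator TemG is absent, so *haxJ* is not transcribed.
So HaxJ is not produced.
WexE is produced constitutively and is active.
Homoserine is present, so GixT is active.
With repressor GixT bound, *gixU* is not transcribed.
So GixU is not produced.
No repressor is bound and WexE is active, so *elnD* is transcribed.
So ElnD is produced and active.
Indole is absent, so KepC is active.
Citrulline is absent, so NerV is active.
With repressor NerV bound, *dovD* is not transcribed.
So DovD is not produced.
Zn²⁺ is present, so HaxA is active.
No repressor is bound and HaxA is active, so *gixE* is transcribed.
So GixE is produced and active.
With repressor GixE bound, *vorZ* is not transcribed.
So VorZ is not produced.
Required activator VorZ is absent, so *zorZ* is not transcribed.
So ZorZ is not produced.
Activator ElnD is present, so *jovC* is transcribed.

ON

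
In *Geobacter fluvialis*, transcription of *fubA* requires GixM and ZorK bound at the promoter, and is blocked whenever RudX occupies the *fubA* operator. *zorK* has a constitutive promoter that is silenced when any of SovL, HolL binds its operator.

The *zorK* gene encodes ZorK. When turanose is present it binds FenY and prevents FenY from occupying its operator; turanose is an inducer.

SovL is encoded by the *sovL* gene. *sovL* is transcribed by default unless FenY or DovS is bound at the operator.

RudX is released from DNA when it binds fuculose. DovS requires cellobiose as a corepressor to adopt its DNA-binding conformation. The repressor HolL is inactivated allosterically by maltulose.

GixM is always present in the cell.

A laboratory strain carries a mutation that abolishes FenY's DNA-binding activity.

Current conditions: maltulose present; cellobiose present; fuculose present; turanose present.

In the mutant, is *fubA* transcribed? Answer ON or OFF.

ON

GixM is produced constitutively and is active.
Fuculose is present, so RudX is inactive.
FenY is non-functional in this strain, so it has no effect.
Cellobiose is present, so DovS is active.
With repressor DovS bound, *sovL* is not transcribed.
So SovL is not produced.
Maltulose is present, so HolL is inactive.
With no repressor bound, *zorK* is transcribed.
So ZorK is produced and active.
No repressor is bound and GixM and ZorK are active, so *fubA* is transcribed.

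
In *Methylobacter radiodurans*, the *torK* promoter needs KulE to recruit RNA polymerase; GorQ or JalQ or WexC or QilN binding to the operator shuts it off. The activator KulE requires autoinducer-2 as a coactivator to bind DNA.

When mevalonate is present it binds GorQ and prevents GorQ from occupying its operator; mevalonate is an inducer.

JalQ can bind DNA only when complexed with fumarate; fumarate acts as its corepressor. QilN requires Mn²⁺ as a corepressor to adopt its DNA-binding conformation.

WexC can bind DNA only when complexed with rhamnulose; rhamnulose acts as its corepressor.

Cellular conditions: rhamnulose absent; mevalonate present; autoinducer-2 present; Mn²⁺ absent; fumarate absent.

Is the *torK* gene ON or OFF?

Mevalonate is present, so GorQ is inactive.
Fumarate is absent, so JalQ is inactive.
Rhamnulose is absent, so WexC is inactive.
Autoinducer-2 is present, so KulE is active.
Mn²⁺ is absent, so QilN is inactive.
No repressor is bound and KulE is active, so *torK* is transcribed.

ON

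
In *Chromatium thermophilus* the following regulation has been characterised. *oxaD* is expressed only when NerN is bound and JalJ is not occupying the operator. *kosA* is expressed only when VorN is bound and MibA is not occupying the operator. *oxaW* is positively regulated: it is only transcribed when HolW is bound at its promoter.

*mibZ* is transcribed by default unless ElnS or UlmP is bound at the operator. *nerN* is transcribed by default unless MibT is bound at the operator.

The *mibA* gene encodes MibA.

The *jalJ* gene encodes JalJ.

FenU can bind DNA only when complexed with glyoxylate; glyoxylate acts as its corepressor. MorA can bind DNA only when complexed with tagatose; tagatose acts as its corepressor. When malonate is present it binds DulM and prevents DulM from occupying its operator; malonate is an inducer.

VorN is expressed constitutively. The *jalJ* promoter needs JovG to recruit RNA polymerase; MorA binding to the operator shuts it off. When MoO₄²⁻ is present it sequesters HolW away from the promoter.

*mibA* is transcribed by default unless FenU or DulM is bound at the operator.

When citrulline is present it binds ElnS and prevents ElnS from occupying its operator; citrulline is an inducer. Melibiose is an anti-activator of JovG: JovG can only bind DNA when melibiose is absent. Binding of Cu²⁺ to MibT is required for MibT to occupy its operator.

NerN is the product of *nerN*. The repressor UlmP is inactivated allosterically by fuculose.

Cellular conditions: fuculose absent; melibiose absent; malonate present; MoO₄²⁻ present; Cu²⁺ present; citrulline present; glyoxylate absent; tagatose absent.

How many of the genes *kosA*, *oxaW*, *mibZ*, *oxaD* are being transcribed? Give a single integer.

0

VorN is produced constitutively and is active.
Glyoxylate is absent, so FenU is inactive.
Malonate is present, so DulM is inactive.
With no repressor bound, *mibA* is transcribed.
So MibA is produced and active.
With repressor MibA bound, *kosA* is not transcribed.
→ *kosA* is OFF.
MoO₄²⁻ is present, so HolW is inactive.
Required activator HolW is absent, so *oxaW* is not transcribed.
→ *oxaW* is OFF.
Citrulline is present, so ElnS is inactive.
Fuculose is absent, so UlmP is active.
With repressor UlmP bound, *mibZ* is not transcribed.
→ *mibZ* is OFF.
Cu²⁺ is present, so MibT is active.
With repressor MibT bound, *nerN* is not transcribed.
So NerN is not produced.
Melibiose is absent, so JovG is active.
Tagatose is absent, so MorA is inactive.
No repressor is bound and JovG is active, so *jalJ* is transcribed.
So JalJ is produced and active.
With repressor JalJ bound, *oxaD* is not transcribed.
→ *oxaD* is OFF.
0 of the 4 genes are transcribed.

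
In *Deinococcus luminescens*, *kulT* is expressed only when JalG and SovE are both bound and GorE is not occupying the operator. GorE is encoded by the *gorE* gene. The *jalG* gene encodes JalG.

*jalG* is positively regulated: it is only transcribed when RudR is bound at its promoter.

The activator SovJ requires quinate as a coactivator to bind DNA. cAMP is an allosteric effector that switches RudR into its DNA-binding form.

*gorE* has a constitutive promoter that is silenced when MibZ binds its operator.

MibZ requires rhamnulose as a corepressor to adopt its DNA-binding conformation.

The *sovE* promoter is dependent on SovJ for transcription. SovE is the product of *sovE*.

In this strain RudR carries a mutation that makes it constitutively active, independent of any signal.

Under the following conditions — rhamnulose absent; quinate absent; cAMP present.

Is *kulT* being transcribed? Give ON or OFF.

OFF

RudR is constitutively active in this strain.
No repressor is bound and RudR is active, so *jalG* is transcribed.
So JalG is produced and active.
Rhamnulose is absent, so MibZ is inactive.
With no repressor bound, *gorE* is transcribed.
So GorE is produced and active.
Quinate is absent, so SovJ is inactive.
Required activator SovJ is absent, so *sovE* is not transcribed.
So SovE is not produced.
With repressor GorE bound, *kulT* is not transcribed.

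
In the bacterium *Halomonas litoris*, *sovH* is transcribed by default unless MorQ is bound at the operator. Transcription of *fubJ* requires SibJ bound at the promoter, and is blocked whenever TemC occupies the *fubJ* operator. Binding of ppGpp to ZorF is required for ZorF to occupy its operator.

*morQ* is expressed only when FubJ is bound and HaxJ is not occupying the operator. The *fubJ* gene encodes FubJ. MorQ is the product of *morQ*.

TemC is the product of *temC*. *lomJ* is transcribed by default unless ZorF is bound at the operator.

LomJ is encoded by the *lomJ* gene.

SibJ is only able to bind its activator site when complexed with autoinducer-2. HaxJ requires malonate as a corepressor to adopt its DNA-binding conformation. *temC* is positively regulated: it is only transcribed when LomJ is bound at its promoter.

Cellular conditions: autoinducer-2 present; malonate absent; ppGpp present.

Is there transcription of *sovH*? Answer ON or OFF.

OFF

ppGpp is present, so ZorF is active.
With repressor ZorF bound, *lomJ* is not transcribed.
So LomJ is not produced.
Required activator LomJ is absent, so *temC* is not transcribed.
So TemC is not produced.
Autoinducer-2 is present, so SibJ is active.
No repressor is bound and SibJ is active, so *fubJ* is transcribed.
So FubJ is produced and active.
Malonate is absent, so HaxJ is inactive.
No repressor is bound and FubJ is active, so *morQ* is transcribed.
So MorQ is produced and active.
With repressor MorQ bound, *sovH* is not transcribed.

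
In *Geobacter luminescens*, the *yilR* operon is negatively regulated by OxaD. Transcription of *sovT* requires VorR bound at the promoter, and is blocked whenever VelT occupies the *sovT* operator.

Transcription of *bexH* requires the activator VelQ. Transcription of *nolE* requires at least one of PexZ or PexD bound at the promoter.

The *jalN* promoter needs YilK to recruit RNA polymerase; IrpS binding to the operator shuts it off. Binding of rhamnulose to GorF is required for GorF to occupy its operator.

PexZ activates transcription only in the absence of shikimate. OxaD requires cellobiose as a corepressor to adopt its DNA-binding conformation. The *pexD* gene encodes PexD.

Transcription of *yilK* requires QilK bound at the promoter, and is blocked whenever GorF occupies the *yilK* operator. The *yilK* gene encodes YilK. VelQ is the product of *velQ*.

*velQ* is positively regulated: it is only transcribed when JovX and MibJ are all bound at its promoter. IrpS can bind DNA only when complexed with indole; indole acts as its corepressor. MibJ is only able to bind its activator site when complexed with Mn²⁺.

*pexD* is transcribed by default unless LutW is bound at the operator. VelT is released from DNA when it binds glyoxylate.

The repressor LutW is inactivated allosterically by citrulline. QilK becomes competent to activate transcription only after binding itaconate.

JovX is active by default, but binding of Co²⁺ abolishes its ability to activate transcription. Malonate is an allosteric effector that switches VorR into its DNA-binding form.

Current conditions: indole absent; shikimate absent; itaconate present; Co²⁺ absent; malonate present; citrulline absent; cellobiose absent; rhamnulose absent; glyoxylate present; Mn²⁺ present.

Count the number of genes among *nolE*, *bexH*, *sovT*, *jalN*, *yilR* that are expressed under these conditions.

5

Shikimate is absent, so PexZ is active.
Citrulline is absent, so LutW is active.
With repressor LutW bound, *pexD* is not transcribed.
So PexD is not produced.
Activator PexZ is present, so *nolE* is transcribed.
→ *nolE* is ON.
Co²⁺ is absent, so JovX is active.
Mn²⁺ is present, so MibJ is active.
No repressor is bound and JovX and MibJ are active, so *velQ* is transcribed.
So VelQ is produced and active.
No repressor is bound and VelQ is active, so *bexH* is transcribed.
→ *bexH* is ON.
Glyoxylate is present, so VelT is inactive.
Malonate is present, so VorR is active.
No repressor is bound and VorR is active, so *sovT* is transcribed.
→ *sovT* is ON.
Indole is absent, so IrpS is inactive.
Rhamnulose is absent, so GorF is inactive.
Itaconate is present, so QilK is active.
No repressor is bound and QilK is active, so *yilK* is transcribed.
So YilK is produced and active.
No repressor is bound and YilK is active, so *jalN* is transcribed.
→ *jalN* is ON.
Cellobiose is absent, so OxaD is inactive.
With no repressor bound, *yilR* is transcribed.
→ *yilR* is ON.
5 of the 5 genes are transcribed.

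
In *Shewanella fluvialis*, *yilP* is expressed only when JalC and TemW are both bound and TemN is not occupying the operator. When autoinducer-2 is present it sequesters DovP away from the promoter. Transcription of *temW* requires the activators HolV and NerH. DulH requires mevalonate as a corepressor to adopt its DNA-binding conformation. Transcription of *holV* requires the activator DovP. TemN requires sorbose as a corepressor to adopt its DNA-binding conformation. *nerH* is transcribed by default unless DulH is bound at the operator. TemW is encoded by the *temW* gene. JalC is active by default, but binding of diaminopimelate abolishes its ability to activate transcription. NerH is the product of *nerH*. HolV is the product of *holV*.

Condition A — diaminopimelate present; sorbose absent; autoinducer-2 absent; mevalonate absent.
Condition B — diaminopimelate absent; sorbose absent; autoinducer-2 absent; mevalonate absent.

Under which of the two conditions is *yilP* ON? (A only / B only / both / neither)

B only

Condition A:
Diaminopimelate is present, so JalC is inactive.
Sorbose is absent, so TemN is inactive.
Autoinducer-2 is absent, so DovP is active.
No repressor is bound and DovP is active, so *holV* is transcribed.
So HolV is produced and active.
Mevalonate is absent, so DulH is inactive.
With no repressor bound, *nerH* is transcribed.
So NerH is produced and active.
No repressor is bound and HolV and NerH are active, so *temW* is transcribed.
So TemW is produced and active.
Required activator JalC is absent, so *yilP* is not transcribed.
→ *yilP* is OFF in A.
Condition B:
Diaminopimelate is absent, so JalC is active.
Sorbose is absent, so TemN is inactive.
Autoinducer-2 is absent, so DovP is active.
No repressor is bound and DovP is active, so *holV* is transcribed.
So HolV is produced and active.
Mevalonate is absent, so DulH is inactive.
With no repressor bound, *nerH* is transcribed.
So NerH is produced and active.
No repressor is bound and HolV and NerH are active, so *temW* is transcribed.
So TemW is produced and active.
No repressor is bound and JalC and TemW are active, so *yilP* is transcribed.
→ *yilP* is ON in B.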